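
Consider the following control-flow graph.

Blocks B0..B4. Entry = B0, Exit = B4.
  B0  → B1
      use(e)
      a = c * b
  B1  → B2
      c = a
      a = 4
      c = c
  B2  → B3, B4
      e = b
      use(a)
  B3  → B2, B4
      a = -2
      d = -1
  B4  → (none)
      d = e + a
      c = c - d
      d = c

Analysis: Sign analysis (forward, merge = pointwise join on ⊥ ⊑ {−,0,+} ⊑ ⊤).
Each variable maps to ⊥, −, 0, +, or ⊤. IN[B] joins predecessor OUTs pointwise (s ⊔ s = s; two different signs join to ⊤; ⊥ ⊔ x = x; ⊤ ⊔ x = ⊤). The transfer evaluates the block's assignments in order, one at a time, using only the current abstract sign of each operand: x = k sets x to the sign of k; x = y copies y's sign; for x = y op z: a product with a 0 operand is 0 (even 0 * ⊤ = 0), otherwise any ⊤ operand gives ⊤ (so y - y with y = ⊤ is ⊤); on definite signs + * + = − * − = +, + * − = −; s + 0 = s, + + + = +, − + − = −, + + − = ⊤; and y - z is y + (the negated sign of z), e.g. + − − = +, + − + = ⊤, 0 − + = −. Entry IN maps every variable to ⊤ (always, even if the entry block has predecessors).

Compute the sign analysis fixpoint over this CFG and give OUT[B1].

Answer: {a: +, b: ⊤, c: ⊤, d: ⊤, e: ⊤, f: ⊤}

Trace:
Per-block solution:
  B0:  IN=(all ⊤)  OUT=(all ⊤)
  B1:  IN=(all ⊤)  OUT={a:+; rest ⊤}
  B2:  IN=(all ⊤)  OUT=(all ⊤)
  B3:  IN=(all ⊤)  OUT={a:-, d:-; rest ⊤}
  B4:  IN=(all ⊤)  OUT=(all ⊤)

Merge at B1: IN[B1] = OUT[B0] = {a: ⊤, b: ⊤, c: ⊤, d: ⊤, e: ⊤, f: ⊤}
Applying B1's transfer function to that IN value gives OUT[B1] (row B1 above).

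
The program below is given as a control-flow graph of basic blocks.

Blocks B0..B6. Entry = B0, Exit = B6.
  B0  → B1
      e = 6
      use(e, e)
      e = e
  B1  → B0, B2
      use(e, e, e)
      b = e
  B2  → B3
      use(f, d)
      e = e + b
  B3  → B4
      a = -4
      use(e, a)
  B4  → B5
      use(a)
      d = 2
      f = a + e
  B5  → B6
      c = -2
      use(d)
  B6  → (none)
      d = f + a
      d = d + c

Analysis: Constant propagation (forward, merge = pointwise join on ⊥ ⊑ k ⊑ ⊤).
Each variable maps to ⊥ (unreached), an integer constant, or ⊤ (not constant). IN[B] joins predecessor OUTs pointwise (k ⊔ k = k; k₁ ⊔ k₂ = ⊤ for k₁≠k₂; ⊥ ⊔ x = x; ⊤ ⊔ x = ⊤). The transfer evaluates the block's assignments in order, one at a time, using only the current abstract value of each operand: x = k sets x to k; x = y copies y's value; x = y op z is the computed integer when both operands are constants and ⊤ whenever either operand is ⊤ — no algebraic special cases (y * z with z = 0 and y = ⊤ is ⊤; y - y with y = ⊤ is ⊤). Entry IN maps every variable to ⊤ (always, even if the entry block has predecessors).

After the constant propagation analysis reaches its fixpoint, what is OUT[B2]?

Fixpoint table:
  B0:   IN=(all ⊤)   OUT={e:6; rest ⊤}
  B1:   IN={e:6; rest ⊤}   OUT={b:6, e:6; rest ⊤}
  B2:   IN={b:6, e:6; rest ⊤}   OUT={b:6, e:12; rest ⊤}
  B3:   IN={b:6, e:12; rest ⊤}   OUT={a:-4, b:6, e:12; rest ⊤}
  B4:   IN={a:-4, b:6, e:12; rest ⊤}   OUT={a:-4, b:6, d:2, e:12, f:8; rest ⊤}
  B5:   IN={a:-4, b:6, d:2, e:12, f:8; rest ⊤}   OUT={a:-4, b:6, c:-2, d:2, e:12, f:8; rest ⊤}
  B6:   IN={a:-4, b:6, c:-2, d:2, e:12, f:8; rest ⊤}   OUT={a:-4, b:6, c:-2, d:2, e:12, f:8; rest ⊤}

Merge at B2: IN[B2] = OUT[B1] = {a: ⊤, b: 6, c: ⊤, d: ⊤, e: 6, f: ⊤}
Applying B2's transfer function to that IN value gives OUT[B2] (row B2 above).

Answer: {a: ⊤, b: 6, c: ⊤, d: ⊤, e: 12, f: ⊤}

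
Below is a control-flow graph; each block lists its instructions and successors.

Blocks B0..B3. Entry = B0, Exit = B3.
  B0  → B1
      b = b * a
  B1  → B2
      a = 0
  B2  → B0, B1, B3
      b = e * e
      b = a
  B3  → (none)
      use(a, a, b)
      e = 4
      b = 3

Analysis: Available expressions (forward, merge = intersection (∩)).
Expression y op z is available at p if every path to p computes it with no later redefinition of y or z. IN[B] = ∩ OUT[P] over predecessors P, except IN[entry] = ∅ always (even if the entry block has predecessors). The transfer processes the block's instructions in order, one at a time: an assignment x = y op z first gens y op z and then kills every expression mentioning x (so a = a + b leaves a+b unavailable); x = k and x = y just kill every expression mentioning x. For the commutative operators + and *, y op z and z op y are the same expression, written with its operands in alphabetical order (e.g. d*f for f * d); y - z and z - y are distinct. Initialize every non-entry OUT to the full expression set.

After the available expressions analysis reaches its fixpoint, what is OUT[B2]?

Answer: {e*e}

Trace:
Fixpoint table:
  B0: | IN={} | OUT={}
  B1: | IN={} | OUT={}
  B2: | IN={} | OUT={e*e}
  B3: | IN={e*e} | OUT={}

Merge at B2: IN[B2] = OUT[B1] = {}
Applying B2's transfer function to that IN value gives OUT[B2] (row B2 above).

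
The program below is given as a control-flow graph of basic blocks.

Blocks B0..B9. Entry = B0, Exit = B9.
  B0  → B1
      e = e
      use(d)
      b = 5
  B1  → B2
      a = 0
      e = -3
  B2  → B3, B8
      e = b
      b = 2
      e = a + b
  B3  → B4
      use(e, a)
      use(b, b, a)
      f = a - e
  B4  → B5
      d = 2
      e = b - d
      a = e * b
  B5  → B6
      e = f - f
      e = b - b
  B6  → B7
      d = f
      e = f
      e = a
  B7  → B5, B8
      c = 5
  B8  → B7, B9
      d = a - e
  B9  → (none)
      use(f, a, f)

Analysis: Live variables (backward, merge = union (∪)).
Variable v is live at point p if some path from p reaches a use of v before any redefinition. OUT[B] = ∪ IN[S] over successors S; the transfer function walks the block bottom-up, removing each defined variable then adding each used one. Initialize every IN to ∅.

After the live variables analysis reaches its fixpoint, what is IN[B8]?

Answer: {a, b, e, f}

Trace:
Fixpoint table:
  B0: | IN={d, e, f} | OUT={b, f}
  B1: | IN={b, f} | OUT={a, b, f}
  B2: | IN={a, b, f} | OUT={a, b, e, f}
  B3: | IN={a, b, e} | OUT={b, f}
  B4: | IN={b, f} | OUT={a, b, f}
  B5: | IN={a, b, f} | OUT={a, b, f}
  B6: | IN={a, b, f} | OUT={a, b, e, f}
  B7: | IN={a, b, e, f} | OUT={a, b, e, f}
  B8: | IN={a, b, e, f} | OUT={a, b, e, f}
  B9: | IN={a, f} | OUT={}

Merge at B8: OUT[B8] = IN[B7] ⊔ IN[B9] = {a, b, e, f}
Applying B8's transfer function to that OUT value gives IN[B8] (row B8 above).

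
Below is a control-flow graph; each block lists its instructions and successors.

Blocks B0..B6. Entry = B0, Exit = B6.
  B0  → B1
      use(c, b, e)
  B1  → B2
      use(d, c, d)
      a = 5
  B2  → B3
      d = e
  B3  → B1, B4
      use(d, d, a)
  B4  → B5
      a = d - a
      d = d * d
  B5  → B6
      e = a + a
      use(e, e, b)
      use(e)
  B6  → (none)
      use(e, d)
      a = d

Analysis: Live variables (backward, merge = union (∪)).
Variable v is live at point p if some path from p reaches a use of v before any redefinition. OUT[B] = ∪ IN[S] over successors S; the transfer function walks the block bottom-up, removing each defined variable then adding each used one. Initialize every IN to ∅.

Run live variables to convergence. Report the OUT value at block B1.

Per-block solution:
  B0:  IN={b, c, d, e}  OUT={b, c, d, e}
  B1:  IN={b, c, d, e}  OUT={a, b, c, e}
  B2:  IN={a, b, c, e}  OUT={a, b, c, d, e}
  B3:  IN={a, b, c, d, e}  OUT={a, b, c, d, e}
  B4:  IN={a, b, d}  OUT={a, b, d}
  B5:  IN={a, b, d}  OUT={d, e}
  B6:  IN={d, e}  OUT={}

Merge at B1: OUT[B1] = IN[B2] = {a, b, c, e}

Answer: {a, b, c, e}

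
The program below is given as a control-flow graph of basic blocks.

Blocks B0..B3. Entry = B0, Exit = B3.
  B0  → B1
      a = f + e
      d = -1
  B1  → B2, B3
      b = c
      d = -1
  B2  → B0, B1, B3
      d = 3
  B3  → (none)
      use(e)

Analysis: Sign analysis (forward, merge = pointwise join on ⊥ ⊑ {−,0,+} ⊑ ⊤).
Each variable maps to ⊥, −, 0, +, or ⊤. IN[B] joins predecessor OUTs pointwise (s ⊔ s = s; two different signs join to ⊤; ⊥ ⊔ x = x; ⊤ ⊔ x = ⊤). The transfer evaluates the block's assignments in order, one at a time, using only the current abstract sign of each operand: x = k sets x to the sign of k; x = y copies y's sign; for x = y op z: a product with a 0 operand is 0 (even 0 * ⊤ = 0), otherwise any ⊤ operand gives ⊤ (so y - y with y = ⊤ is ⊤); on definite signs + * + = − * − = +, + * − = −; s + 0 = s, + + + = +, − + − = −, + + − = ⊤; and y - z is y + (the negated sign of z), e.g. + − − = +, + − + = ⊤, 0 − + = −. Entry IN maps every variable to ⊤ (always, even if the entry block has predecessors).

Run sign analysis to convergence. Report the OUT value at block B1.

Per-block solution:
  B0:  IN=(all ⊤)  OUT={d:-; rest ⊤}
  B1:  IN=(all ⊤)  OUT={d:-; rest ⊤}
  B2:  IN={d:-; rest ⊤}  OUT={d:+; rest ⊤}
  B3:  IN=(all ⊤)  OUT=(all ⊤)

Merge at B1: IN[B1] = OUT[B0] ⊔ OUT[B2] = {a: ⊤, b: ⊤, c: ⊤, d: ⊤, e: ⊤, f: ⊤}
Applying B1's transfer function to that IN value gives OUT[B1] (row B1 above).

Answer: {a: ⊤, b: ⊤, c: ⊤, d: -, e: ⊤, f: ⊤}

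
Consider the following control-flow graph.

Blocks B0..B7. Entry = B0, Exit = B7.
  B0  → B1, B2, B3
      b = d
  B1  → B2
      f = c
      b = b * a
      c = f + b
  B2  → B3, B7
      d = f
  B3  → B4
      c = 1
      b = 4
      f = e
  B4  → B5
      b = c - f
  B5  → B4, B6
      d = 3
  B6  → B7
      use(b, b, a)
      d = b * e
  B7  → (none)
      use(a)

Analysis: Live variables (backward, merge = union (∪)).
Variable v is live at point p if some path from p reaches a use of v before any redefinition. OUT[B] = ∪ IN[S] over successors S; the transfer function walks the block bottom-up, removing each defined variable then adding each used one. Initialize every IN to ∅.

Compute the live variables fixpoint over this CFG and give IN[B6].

Answer: {a, b, e}

Trace:
Per-block solution:
  B0:   IN={a, c, d, e, f}   OUT={a, b, c, e, f}
  B1:   IN={a, b, c, e}   OUT={a, e, f}
  B2:   IN={a, e, f}   OUT={a, e}
  B3:   IN={a, e}   OUT={a, c, e, f}
  B4:   IN={a, c, e, f}   OUT={a, b, c, e, f}
  B5:   IN={a, b, c, e, f}   OUT={a, b, c, e, f}
  B6:   IN={a, b, e}   OUT={a}
  B7:   IN={a}   OUT={}

Merge at B6: OUT[B6] = IN[B7] = {a}
Applying B6's transfer function to that OUT value gives IN[B6] (row B6 above).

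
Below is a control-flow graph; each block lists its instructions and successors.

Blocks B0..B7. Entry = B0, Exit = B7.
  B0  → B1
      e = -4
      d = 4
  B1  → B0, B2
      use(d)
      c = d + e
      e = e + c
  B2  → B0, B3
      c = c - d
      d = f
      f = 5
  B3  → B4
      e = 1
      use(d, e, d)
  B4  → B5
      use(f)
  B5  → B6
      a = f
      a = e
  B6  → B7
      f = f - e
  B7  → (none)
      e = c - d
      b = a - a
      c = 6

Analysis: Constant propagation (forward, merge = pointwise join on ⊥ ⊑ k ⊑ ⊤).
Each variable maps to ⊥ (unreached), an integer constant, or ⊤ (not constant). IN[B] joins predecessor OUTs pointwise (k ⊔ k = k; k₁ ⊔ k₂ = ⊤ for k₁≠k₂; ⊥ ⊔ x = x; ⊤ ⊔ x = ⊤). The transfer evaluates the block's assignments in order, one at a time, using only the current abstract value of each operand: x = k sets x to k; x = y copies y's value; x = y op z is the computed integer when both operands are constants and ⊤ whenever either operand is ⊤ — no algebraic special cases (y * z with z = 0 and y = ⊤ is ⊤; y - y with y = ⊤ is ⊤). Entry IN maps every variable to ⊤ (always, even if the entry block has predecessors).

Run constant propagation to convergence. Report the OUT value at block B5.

Per-block solution:
  B0:  IN=(all ⊤)  OUT={d:4, e:-4; rest ⊤}
  B1:  IN={d:4, e:-4; rest ⊤}  OUT={c:0, d:4, e:-4; rest ⊤}
  B2:  IN={c:0, d:4, e:-4; rest ⊤}  OUT={c:-4, e:-4, f:5; rest ⊤}
  B3:  IN={c:-4, e:-4, f:5; rest ⊤}  OUT={c:-4, e:1, f:5; rest ⊤}
  B4:  IN={c:-4, e:1, f:5; rest ⊤}  OUT={c:-4, e:1, f:5; rest ⊤}
  B5:  IN={c:-4, e:1, f:5; rest ⊤}  OUT={a:1, c:-4, e:1, f:5; rest ⊤}
  B6:  IN={a:1, c:-4, e:1, f:5; rest ⊤}  OUT={a:1, c:-4, e:1, f:4; rest ⊤}
  B7:  IN={a:1, c:-4, e:1, f:4; rest ⊤}  OUT={a:1, b:0, c:6, f:4; rest ⊤}

Merge at B5: IN[B5] = OUT[B4] = {a: ⊤, b: ⊤, c: -4, d: ⊤, e: 1, f: 5}
Applying B5's transfer function to that IN value gives OUT[B5] (row B5 above).

Answer: {a: 1, b: ⊤, c: -4, d: ⊤, e: 1, f: 5}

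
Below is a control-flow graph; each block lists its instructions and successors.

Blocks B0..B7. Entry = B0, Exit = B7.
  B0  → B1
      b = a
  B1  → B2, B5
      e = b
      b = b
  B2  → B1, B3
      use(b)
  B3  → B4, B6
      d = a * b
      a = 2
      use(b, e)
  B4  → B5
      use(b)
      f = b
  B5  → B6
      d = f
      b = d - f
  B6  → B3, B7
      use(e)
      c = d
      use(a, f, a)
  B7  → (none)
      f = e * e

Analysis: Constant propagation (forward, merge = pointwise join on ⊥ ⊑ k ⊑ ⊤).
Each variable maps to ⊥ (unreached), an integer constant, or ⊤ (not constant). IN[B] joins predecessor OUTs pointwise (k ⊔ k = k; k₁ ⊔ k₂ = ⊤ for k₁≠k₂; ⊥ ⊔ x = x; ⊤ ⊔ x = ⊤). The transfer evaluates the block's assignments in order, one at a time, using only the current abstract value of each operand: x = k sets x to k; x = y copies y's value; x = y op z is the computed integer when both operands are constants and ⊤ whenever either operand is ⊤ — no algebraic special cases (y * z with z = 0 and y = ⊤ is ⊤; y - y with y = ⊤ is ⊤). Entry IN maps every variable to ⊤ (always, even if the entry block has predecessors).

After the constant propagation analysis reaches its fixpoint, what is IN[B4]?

Answer: {a: 2, b: ⊤, c: ⊤, d: ⊤, e: ⊤, f: ⊤}

Derivation:
Converged values:
  B0: | IN=(all ⊤) | OUT=(all ⊤)
  B1: | IN=(all ⊤) | OUT=(all ⊤)
  B2: | IN=(all ⊤) | OUT=(all ⊤)
  B3: | IN=(all ⊤) | OUT={a:2; rest ⊤}
  B4: | IN={a:2; rest ⊤} | OUT={a:2; rest ⊤}
  B5: | IN=(all ⊤) | OUT=(all ⊤)
  B6: | IN=(all ⊤) | OUT=(all ⊤)
  B7: | IN=(all ⊤) | OUT=(all ⊤)

Merge at B4: IN[B4] = OUT[B3] = {a: 2, b: ⊤, c: ⊤, d: ⊤, e: ⊤, f: ⊤}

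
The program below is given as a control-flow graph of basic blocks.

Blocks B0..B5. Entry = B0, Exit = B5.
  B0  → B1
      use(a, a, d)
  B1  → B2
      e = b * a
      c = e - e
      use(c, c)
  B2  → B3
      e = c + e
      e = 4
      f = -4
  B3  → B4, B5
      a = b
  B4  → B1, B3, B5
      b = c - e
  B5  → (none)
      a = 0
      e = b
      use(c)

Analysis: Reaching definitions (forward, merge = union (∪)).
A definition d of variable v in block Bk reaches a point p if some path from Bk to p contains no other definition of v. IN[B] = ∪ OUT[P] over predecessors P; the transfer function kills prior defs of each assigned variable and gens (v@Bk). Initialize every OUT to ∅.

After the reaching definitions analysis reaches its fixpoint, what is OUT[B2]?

Answer: {a@B3, b@B4, c@B1, e@B2, f@B2}

Trace:
Per-block solution:
  B0: | IN={} | OUT={}
  B1: | IN={a@B3, b@B4, c@B1, e@B2, f@B2} | OUT={a@B3, b@B4, c@B1, e@B1, f@B2}
  B2: | IN={a@B3, b@B4, c@B1, e@B1, f@B2} | OUT={a@B3, b@B4, c@B1, e@B2, f@B2}
  B3: | IN={a@B3, b@B4, c@B1, e@B2, f@B2} | OUT={a@B3, b@B4, c@B1, e@B2, f@B2}
  B4: | IN={a@B3, b@B4, c@B1, e@B2, f@B2} | OUT={a@B3, b@B4, c@B1, e@B2, f@B2}
  B5: | IN={a@B3, b@B4, c@B1, e@B2, f@B2} | OUT={a@B5, b@B4, c@B1, e@B5, f@B2}

Merge at B2: IN[B2] = OUT[B1] = {a@B3, b@B4, c@B1, e@B1, f@B2}
Applying B2's transfer function to that IN value gives OUT[B2] (row B2 above).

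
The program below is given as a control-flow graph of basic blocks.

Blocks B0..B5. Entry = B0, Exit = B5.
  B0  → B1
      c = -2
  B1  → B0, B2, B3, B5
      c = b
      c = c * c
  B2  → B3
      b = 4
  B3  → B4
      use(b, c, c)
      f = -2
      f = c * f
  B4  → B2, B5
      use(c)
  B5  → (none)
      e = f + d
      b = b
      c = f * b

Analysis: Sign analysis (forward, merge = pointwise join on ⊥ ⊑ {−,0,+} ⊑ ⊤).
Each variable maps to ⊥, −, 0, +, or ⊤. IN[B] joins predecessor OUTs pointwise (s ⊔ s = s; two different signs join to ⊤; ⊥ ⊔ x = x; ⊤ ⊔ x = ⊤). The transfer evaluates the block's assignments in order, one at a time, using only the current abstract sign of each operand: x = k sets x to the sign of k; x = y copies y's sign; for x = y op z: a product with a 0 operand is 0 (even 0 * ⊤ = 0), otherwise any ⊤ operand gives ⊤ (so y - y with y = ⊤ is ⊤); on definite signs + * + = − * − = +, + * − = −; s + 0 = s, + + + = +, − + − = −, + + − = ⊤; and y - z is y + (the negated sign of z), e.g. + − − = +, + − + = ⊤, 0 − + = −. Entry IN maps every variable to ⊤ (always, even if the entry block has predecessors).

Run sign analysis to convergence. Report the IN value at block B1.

Answer: {a: ⊤, b: ⊤, c: -, d: ⊤, e: ⊤, f: ⊤}

Trace:
Converged values:
  B0: | IN=(all ⊤) | OUT={c:-; rest ⊤}
  B1: | IN={c:-; rest ⊤} | OUT=(all ⊤)
  B2: | IN=(all ⊤) | OUT={b:+; rest ⊤}
  B3: | IN=(all ⊤) | OUT=(all ⊤)
  B4: | IN=(all ⊤) | OUT=(all ⊤)
  B5: | IN=(all ⊤) | OUT=(all ⊤)

Merge at B1: IN[B1] = OUT[B0] = {a: ⊤, b: ⊤, c: -, d: ⊤, e: ⊤, f: ⊤}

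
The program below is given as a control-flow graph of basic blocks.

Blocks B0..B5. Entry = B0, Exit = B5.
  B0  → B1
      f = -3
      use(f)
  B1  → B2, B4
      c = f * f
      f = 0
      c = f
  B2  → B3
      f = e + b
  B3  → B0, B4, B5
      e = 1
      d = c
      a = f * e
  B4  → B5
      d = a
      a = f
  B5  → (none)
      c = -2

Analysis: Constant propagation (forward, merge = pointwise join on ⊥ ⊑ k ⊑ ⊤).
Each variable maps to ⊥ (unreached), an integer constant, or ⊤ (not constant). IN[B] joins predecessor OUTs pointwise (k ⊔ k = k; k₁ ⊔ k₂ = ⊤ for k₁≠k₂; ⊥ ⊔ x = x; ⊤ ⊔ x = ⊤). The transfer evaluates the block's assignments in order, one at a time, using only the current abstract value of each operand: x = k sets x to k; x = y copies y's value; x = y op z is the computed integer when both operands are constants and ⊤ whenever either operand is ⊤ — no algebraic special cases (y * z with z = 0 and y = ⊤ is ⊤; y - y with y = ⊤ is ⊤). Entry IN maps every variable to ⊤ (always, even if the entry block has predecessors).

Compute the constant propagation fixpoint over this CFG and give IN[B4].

Answer: {a: ⊤, b: ⊤, c: 0, d: ⊤, e: ⊤, f: ⊤}

Working:
Fixpoint table:
  B0: | IN=(all ⊤) | OUT={f:-3; rest ⊤}
  B1: | IN={f:-3; rest ⊤} | OUT={c:0, f:0; rest ⊤}
  B2: | IN={c:0, f:0; rest ⊤} | OUT={c:0; rest ⊤}
  B3: | IN={c:0; rest ⊤} | OUT={c:0, d:0, e:1; rest ⊤}
  B4: | IN={c:0; rest ⊤} | OUT={c:0; rest ⊤}
  B5: | IN={c:0; rest ⊤} | OUT={c:-2; rest ⊤}

Merge at B4: IN[B4] = OUT[B1] ⊔ OUT[B3] = {a: ⊤, b: ⊤, c: 0, d: ⊤, e: ⊤, f: ⊤}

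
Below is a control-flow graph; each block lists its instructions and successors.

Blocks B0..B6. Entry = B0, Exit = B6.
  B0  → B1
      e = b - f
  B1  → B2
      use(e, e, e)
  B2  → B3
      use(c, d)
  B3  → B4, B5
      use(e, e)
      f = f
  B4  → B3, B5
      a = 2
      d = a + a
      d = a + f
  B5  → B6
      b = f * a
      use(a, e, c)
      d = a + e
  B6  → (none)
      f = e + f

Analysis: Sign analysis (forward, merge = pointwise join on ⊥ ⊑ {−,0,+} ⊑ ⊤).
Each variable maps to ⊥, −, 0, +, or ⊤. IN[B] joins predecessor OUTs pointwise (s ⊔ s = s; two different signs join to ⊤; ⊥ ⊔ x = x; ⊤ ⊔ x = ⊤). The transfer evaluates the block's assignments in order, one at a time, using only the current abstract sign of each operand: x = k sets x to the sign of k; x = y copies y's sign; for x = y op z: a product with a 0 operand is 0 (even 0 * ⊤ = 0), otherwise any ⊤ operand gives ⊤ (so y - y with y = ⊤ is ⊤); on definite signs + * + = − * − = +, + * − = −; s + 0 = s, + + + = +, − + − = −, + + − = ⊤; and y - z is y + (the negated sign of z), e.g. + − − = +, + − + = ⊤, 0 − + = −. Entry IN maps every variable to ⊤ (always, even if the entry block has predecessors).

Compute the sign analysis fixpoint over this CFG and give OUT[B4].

Answer: {a: +, b: ⊤, c: ⊤, d: ⊤, e: ⊤, f: ⊤}

Trace:
Converged values:
  B0:   IN=(all ⊤)   OUT=(all ⊤)
  B1:   IN=(all ⊤)   OUT=(all ⊤)
  B2:   IN=(all ⊤)   OUT=(all ⊤)
  B3:   IN=(all ⊤)   OUT=(all ⊤)
  B4:   IN=(all ⊤)   OUT={a:+; rest ⊤}
  B5:   IN=(all ⊤)   OUT=(all ⊤)
  B6:   IN=(all ⊤)   OUT=(all ⊤)

Merge at B4: IN[B4] = OUT[B3] = {a: ⊤, b: ⊤, c: ⊤, d: ⊤, e: ⊤, f: ⊤}
Applying B4's transfer function to that IN value gives OUT[B4] (row B4 above).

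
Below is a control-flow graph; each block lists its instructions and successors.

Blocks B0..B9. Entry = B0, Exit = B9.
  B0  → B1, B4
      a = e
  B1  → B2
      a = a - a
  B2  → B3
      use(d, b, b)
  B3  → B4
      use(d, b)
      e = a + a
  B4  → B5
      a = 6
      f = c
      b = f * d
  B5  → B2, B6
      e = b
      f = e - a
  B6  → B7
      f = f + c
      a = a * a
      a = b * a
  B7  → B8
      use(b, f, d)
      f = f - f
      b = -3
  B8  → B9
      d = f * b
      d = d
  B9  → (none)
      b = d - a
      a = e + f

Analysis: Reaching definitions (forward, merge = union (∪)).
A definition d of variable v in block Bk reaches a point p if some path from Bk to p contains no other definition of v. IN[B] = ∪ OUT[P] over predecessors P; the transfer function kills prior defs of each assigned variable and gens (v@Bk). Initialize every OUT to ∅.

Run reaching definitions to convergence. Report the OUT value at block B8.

Answer: {a@B6, b@B7, d@B8, e@B5, f@B7}

Working:
Per-block solution:
  B0:  IN={}  OUT={a@B0}
  B1:  IN={a@B0}  OUT={a@B1}
  B2:  IN={a@B1, a@B4, b@B4, e@B5, f@B5}  OUT={a@B1, a@B4, b@B4, e@B5, f@B5}
  B3:  IN={a@B1, a@B4, b@B4, e@B5, f@B5}  OUT={a@B1, a@B4, b@B4, e@B3, f@B5}
  B4:  IN={a@B0, a@B1, a@B4, b@B4, e@B3, f@B5}  OUT={a@B4, b@B4, e@B3, f@B4}
  B5:  IN={a@B4, b@B4, e@B3, f@B4}  OUT={a@B4, b@B4, e@B5, f@B5}
  B6:  IN={a@B4, b@B4, e@B5, f@B5}  OUT={a@B6, b@B4, e@B5, f@B6}
  B7:  IN={a@B6, b@B4, e@B5, f@B6}  OUT={a@B6, b@B7, e@B5, f@B7}
  B8:  IN={a@B6, b@B7, e@B5, f@B7}  OUT={a@B6, b@B7, d@B8, e@B5, f@B7}
  B9:  IN={a@B6, b@B7, d@B8, e@B5, f@B7}  OUT={a@B9, b@B9, d@B8, e@B5, f@B7}

Merge at B8: IN[B8] = OUT[B7] = {a@B6, b@B7, e@B5, f@B7}
Applying B8's transfer function to that IN value gives OUT[B8] (row B8 above).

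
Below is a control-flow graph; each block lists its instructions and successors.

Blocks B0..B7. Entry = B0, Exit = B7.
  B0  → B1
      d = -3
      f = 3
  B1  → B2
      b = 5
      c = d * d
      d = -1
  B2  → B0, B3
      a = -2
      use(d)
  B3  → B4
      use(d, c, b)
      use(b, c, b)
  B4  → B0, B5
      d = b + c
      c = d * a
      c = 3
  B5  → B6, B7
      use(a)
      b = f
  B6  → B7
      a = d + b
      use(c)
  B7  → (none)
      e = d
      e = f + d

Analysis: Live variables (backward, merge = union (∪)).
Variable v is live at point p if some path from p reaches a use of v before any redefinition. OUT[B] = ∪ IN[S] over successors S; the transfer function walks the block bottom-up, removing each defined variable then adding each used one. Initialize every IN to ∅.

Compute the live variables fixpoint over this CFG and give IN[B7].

Per-block solution:
  B0:   IN={}   OUT={d, f}
  B1:   IN={d, f}   OUT={b, c, d, f}
  B2:   IN={b, c, d, f}   OUT={a, b, c, d, f}
  B3:   IN={a, b, c, d, f}   OUT={a, b, c, f}
  B4:   IN={a, b, c, f}   OUT={a, c, d, f}
  B5:   IN={a, c, d, f}   OUT={b, c, d, f}
  B6:   IN={b, c, d, f}   OUT={d, f}
  B7:   IN={d, f}   OUT={}

B7 is the boundary node: OUT[B7] = {}
Applying B7's transfer function to that OUT value gives IN[B7] (row B7 above).

Answer: {d, f}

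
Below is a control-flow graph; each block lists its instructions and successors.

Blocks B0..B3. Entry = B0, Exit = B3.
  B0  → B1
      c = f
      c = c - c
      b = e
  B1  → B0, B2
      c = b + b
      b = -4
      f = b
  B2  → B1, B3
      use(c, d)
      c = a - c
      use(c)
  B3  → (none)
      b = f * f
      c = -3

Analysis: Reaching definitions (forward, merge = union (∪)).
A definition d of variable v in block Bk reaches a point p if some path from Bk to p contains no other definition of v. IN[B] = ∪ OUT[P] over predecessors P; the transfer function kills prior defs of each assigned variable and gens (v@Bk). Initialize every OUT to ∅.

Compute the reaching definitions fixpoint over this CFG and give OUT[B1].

Answer: {b@B1, c@B1, f@B1}

Working:
Per-block solution:
  B0:   IN={b@B1, c@B1, f@B1}   OUT={b@B0, c@B0, f@B1}
  B1:   IN={b@B0, b@B1, c@B0, c@B2, f@B1}   OUT={b@B1, c@B1, f@B1}
  B2:   IN={b@B1, c@B1, f@B1}   OUT={b@B1, c@B2, f@B1}
  B3:   IN={b@B1, c@B2, f@B1}   OUT={b@B3, c@B3, f@B1}

Merge at B1: IN[B1] = OUT[B0] ⊔ OUT[B2] = {b@B0, b@B1, c@B0, c@B2, f@B1}
Applying B1's transfer function to that IN value gives OUT[B1] (row B1 above).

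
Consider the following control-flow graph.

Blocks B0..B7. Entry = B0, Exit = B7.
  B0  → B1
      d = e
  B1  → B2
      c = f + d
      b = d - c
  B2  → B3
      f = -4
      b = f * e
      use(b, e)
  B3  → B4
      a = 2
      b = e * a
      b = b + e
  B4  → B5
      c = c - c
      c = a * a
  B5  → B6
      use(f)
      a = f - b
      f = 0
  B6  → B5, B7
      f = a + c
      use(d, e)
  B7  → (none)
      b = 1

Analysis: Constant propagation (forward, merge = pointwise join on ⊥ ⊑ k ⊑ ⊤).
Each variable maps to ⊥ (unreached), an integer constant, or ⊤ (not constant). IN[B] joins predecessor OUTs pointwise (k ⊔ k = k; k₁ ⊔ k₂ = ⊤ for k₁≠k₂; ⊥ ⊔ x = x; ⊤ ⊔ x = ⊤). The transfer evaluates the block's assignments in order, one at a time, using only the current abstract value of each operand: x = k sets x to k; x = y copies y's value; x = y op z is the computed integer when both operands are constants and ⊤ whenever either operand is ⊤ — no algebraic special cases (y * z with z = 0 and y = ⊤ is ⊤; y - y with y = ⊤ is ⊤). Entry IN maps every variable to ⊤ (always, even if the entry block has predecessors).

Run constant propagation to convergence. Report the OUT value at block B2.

Answer: {a: ⊤, b: ⊤, c: ⊤, d: ⊤, e: ⊤, f: -4}

Derivation:
Fixpoint table:
  B0:   IN=(all ⊤)   OUT=(all ⊤)
  B1:   IN=(all ⊤)   OUT=(all ⊤)
  B2:   IN=(all ⊤)   OUT={f:-4; rest ⊤}
  B3:   IN={f:-4; rest ⊤}   OUT={a:2, f:-4; rest ⊤}
  B4:   IN={a:2, f:-4; rest ⊤}   OUT={a:2, c:4, f:-4; rest ⊤}
  B5:   IN={c:4; rest ⊤}   OUT={c:4, f:0; rest ⊤}
  B6:   IN={c:4, f:0; rest ⊤}   OUT={c:4; rest ⊤}
  B7:   IN={c:4; rest ⊤}   OUT={b:1, c:4; rest ⊤}

Merge at B2: IN[B2] = OUT[B1] = {a: ⊤, b: ⊤, c: ⊤, d: ⊤, e: ⊤, f: ⊤}
Applying B2's transfer function to that IN value gives OUT[B2] (row B2 above).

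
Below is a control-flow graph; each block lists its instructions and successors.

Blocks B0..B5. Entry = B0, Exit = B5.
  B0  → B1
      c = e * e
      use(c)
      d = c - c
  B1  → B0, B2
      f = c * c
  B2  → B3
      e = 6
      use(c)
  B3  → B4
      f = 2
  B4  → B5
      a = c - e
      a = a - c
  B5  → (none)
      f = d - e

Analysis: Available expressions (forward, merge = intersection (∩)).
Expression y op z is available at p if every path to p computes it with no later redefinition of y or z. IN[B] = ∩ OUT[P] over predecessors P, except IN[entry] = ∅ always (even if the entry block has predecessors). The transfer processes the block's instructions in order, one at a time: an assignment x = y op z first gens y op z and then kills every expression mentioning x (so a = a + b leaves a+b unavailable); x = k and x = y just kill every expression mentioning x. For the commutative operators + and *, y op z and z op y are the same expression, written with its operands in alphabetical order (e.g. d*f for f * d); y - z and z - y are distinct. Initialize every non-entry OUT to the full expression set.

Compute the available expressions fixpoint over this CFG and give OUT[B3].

Per-block solution:
  B0: | IN={} | OUT={c-c, e*e}
  B1: | IN={c-c, e*e} | OUT={c*c, c-c, e*e}
  B2: | IN={c*c, c-c, e*e} | OUT={c*c, c-c}
  B3: | IN={c*c, c-c} | OUT={c*c, c-c}
  B4: | IN={c*c, c-c} | OUT={c*c, c-c, c-e}
  B5: | IN={c*c, c-c, c-e} | OUT={c*c, c-c, c-e, d-e}

Merge at B3: IN[B3] = OUT[B2] = {c*c, c-c}
Applying B3's transfer function to that IN value gives OUT[B3] (row B3 above).

Answer: {c*c, c-c}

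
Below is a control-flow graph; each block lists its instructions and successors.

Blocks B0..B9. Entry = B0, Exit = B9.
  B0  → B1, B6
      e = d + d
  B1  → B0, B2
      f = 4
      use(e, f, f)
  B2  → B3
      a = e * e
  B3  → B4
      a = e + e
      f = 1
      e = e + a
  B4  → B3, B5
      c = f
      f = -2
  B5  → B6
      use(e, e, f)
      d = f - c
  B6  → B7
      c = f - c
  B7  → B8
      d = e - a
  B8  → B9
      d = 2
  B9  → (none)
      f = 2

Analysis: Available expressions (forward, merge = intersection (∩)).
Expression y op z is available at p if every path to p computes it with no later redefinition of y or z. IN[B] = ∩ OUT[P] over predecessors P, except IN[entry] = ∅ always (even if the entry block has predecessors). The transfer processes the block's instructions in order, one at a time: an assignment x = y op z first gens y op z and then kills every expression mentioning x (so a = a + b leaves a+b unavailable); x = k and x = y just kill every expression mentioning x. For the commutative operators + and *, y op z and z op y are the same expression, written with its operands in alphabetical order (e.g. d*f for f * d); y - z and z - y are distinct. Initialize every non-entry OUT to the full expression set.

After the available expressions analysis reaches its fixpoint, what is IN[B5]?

Answer: {d+d}

Trace:
Fixpoint table:
  B0:  IN={}  OUT={d+d}
  B1:  IN={d+d}  OUT={d+d}
  B2:  IN={d+d}  OUT={d+d, e*e}
  B3:  IN={d+d}  OUT={d+d}
  B4:  IN={d+d}  OUT={d+d}
  B5:  IN={d+d}  OUT={f-c}
  B6:  IN={}  OUT={}
  B7:  IN={}  OUT={e-a}
  B8:  IN={e-a}  OUT={e-a}
  B9:  IN={e-a}  OUT={e-a}

Merge at B5: IN[B5] = OUT[B4] = {d+d}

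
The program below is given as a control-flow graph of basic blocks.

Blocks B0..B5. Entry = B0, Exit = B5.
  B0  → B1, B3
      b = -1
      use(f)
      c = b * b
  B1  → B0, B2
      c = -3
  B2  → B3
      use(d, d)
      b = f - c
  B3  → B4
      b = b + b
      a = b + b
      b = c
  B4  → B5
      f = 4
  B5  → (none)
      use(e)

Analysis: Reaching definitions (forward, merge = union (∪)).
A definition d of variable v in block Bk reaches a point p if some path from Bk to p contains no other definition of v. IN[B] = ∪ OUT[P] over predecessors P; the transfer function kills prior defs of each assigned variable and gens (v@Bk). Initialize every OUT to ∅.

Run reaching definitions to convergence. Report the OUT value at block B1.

Converged values:
  B0:   IN={b@B0, c@B1}   OUT={b@B0, c@B0}
  B1:   IN={b@B0, c@B0}   OUT={b@B0, c@B1}
  B2:   IN={b@B0, c@B1}   OUT={b@B2, c@B1}
  B3:   IN={b@B0, b@B2, c@B0, c@B1}   OUT={a@B3, b@B3, c@B0, c@B1}
  B4:   IN={a@B3, b@B3, c@B0, c@B1}   OUT={a@B3, b@B3, c@B0, c@B1, f@B4}
  B5:   IN={a@B3, b@B3, c@B0, c@B1, f@B4}   OUT={a@B3, b@B3, c@B0, c@B1, f@B4}

Merge at B1: IN[B1] = OUT[B0] = {b@B0, c@B0}
Applying B1's transfer function to that IN value gives OUT[B1] (row B1 above).

Answer: {b@B0, c@B1}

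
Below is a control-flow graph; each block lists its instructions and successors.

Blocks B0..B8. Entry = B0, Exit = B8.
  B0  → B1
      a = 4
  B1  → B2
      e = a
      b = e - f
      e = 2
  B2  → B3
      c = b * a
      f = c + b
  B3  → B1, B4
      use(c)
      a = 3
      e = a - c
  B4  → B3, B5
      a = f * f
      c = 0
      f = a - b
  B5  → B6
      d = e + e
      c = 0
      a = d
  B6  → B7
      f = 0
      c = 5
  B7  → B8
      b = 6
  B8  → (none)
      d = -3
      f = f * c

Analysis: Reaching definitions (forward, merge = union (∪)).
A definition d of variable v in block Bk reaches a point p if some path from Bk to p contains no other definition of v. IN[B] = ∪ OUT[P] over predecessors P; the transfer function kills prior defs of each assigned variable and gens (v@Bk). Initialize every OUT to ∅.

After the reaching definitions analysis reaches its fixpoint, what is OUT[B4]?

Fixpoint table:
  B0: | IN={} | OUT={a@B0}
  B1: | IN={a@B0, a@B3, b@B1, c@B2, c@B4, e@B3, f@B2, f@B4} | OUT={a@B0, a@B3, b@B1, c@B2, c@B4, e@B1, f@B2, f@B4}
  B2: | IN={a@B0, a@B3, b@B1, c@B2, c@B4, e@B1, f@B2, f@B4} | OUT={a@B0, a@B3, b@B1, c@B2, e@B1, f@B2}
  B3: | IN={a@B0, a@B3, a@B4, b@B1, c@B2, c@B4, e@B1, e@B3, f@B2, f@B4} | OUT={a@B3, b@B1, c@B2, c@B4, e@B3, f@B2, f@B4}
  B4: | IN={a@B3, b@B1, c@B2, c@B4, e@B3, f@B2, f@B4} | OUT={a@B4, b@B1, c@B4, e@B3, f@B4}
  B5: | IN={a@B4, b@B1, c@B4, e@B3, f@B4} | OUT={a@B5, b@B1, c@B5, d@B5, e@B3, f@B4}
  B6: | IN={a@B5, b@B1, c@B5, d@B5, e@B3, f@B4} | OUT={a@B5, b@B1, c@B6, d@B5, e@B3, f@B6}
  B7: | IN={a@B5, b@B1, c@B6, d@B5, e@B3, f@B6} | OUT={a@B5, b@B7, c@B6, d@B5, e@B3, f@B6}
  B8: | IN={a@B5, b@B7, c@B6, d@B5, e@B3, f@B6} | OUT={a@B5, b@B7, c@B6, d@B8, e@B3, f@B8}

Merge at B4: IN[B4] = OUT[B3] = {a@B3, b@B1, c@B2, c@B4, e@B3, f@B2, f@B4}
Applying B4's transfer function to that IN value gives OUT[B4] (row B4 above).

Answer: {a@B4, b@B1, c@B4, e@B3, f@B4}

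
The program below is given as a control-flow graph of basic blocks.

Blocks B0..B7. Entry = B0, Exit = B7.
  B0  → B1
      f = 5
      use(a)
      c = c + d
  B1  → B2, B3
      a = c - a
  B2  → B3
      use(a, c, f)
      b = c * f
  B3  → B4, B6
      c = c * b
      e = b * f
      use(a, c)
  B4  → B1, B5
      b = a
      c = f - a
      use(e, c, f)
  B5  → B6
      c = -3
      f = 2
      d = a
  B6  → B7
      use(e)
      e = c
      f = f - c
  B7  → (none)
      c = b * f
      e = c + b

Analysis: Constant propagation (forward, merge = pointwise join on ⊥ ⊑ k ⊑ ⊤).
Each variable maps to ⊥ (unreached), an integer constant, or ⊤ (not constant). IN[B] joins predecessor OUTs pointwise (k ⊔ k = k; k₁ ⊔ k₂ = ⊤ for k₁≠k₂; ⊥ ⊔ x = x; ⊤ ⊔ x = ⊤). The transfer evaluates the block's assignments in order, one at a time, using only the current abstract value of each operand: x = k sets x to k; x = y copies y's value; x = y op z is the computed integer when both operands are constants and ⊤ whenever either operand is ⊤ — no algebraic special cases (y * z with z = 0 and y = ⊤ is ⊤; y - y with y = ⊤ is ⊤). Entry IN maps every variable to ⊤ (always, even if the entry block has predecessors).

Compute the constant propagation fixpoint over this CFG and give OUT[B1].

Per-block solution:
  B0:   IN=(all ⊤)   OUT={f:5; rest ⊤}
  B1:   IN={f:5; rest ⊤}   OUT={f:5; rest ⊤}
  B2:   IN={f:5; rest ⊤}   OUT={f:5; rest ⊤}
  B3:   IN={f:5; rest ⊤}   OUT={f:5; rest ⊤}
  B4:   IN={f:5; rest ⊤}   OUT={f:5; rest ⊤}
  B5:   IN={f:5; rest ⊤}   OUT={c:-3, f:2; rest ⊤}
  B6:   IN=(all ⊤)   OUT=(all ⊤)
  B7:   IN=(all ⊤)   OUT=(all ⊤)

Merge at B1: IN[B1] = OUT[B0] ⊔ OUT[B4] = {a: ⊤, b: ⊤, c: ⊤, d: ⊤, e: ⊤, f: 5}
Applying B1's transfer function to that IN value gives OUT[B1] (row B1 above).

Answer: {a: ⊤, b: ⊤, c: ⊤, d: ⊤, e: ⊤, f: 5}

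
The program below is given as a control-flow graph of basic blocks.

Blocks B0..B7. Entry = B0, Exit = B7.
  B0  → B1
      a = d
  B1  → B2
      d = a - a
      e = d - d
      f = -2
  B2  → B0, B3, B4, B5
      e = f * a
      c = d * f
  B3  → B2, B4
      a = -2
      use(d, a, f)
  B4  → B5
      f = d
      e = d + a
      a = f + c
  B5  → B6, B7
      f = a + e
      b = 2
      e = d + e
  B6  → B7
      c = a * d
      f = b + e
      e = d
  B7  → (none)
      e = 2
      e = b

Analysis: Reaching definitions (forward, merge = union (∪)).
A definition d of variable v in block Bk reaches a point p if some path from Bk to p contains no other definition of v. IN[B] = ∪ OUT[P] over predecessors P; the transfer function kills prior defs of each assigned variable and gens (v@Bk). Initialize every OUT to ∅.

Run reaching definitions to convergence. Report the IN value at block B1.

Converged values:
  B0: | IN={a@B0, a@B3, c@B2, d@B1, e@B2, f@B1} | OUT={a@B0, c@B2, d@B1, e@B2, f@B1}
  B1: | IN={a@B0, c@B2, d@B1, e@B2, f@B1} | OUT={a@B0, c@B2, d@B1, e@B1, f@B1}
  B2: | IN={a@B0, a@B3, c@B2, d@B1, e@B1, e@B2, f@B1} | OUT={a@B0, a@B3, c@B2, d@B1, e@B2, f@B1}
  B3: | IN={a@B0, a@B3, c@B2, d@B1, e@B2, f@B1} | OUT={a@B3, c@B2, d@B1, e@B2, f@B1}
  B4: | IN={a@B0, a@B3, c@B2, d@B1, e@B2, f@B1} | OUT={a@B4, c@B2, d@B1, e@B4, f@B4}
  B5: | IN={a@B0, a@B3, a@B4, c@B2, d@B1, e@B2, e@B4, f@B1, f@B4} | OUT={a@B0, a@B3, a@B4, b@B5, c@B2, d@B1, e@B5, f@B5}
  B6: | IN={a@B0, a@B3, a@B4, b@B5, c@B2, d@B1, e@B5, f@B5} | OUT={a@B0, a@B3, a@B4, b@B5, c@B6, d@B1, e@B6, f@B6}
  B7: | IN={a@B0, a@B3, a@B4, b@B5, c@B2, c@B6, d@B1, e@B5, e@B6, f@B5, f@B6} | OUT={a@B0, a@B3, a@B4, b@B5, c@B2, c@B6, d@B1, e@B7, f@B5, f@B6}

Merge at B1: IN[B1] = OUT[B0] = {a@B0, c@B2, d@B1, e@B2, f@B1}

Answer: {a@B0, c@B2, d@B1, e@B2, f@B1}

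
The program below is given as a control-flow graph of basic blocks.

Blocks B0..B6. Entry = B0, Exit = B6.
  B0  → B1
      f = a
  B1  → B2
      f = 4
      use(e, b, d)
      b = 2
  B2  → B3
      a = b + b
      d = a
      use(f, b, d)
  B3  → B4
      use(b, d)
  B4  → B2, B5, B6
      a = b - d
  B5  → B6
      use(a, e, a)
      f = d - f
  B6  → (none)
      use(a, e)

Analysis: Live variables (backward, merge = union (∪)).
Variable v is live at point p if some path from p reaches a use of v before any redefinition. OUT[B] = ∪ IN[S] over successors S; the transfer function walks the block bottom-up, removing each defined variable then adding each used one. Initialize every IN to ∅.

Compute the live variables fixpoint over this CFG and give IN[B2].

Per-block solution:
  B0:   IN={a, b, d, e}   OUT={b, d, e}
  B1:   IN={b, d, e}   OUT={b, e, f}
  B2:   IN={b, e, f}   OUT={b, d, e, f}
  B3:   IN={b, d, e, f}   OUT={b, d, e, f}
  B4:   IN={b, d, e, f}   OUT={a, b, d, e, f}
  B5:   IN={a, d, e, f}   OUT={a, e}
  B6:   IN={a, e}   OUT={}

Merge at B2: OUT[B2] = IN[B3] = {b, d, e, f}
Applying B2's transfer function to that OUT value gives IN[B2] (row B2 above).

Answer: {b, e, f}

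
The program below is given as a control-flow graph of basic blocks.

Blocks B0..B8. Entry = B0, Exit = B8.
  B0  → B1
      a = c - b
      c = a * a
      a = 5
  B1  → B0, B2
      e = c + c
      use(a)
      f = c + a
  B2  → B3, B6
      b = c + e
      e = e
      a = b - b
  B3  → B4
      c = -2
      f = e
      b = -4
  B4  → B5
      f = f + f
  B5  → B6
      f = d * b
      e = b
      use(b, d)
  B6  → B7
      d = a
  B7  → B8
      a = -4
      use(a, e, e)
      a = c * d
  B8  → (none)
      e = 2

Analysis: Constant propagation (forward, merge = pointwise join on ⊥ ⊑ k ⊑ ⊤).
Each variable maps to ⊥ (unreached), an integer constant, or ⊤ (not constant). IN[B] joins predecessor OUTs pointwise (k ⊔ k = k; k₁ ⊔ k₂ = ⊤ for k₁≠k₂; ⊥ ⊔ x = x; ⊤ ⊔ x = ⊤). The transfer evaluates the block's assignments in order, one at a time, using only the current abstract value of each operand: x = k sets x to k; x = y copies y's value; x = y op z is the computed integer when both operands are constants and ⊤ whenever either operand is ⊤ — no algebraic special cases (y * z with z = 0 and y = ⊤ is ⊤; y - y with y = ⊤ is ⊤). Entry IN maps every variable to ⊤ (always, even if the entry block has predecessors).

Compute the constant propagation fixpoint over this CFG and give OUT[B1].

Answer: {a: 5, b: ⊤, c: ⊤, d: ⊤, e: ⊤, f: ⊤}

Derivation:
Fixpoint table:
  B0:   IN=(all ⊤)   OUT={a:5; rest ⊤}
  B1:   IN={a:5; rest ⊤}   OUT={a:5; rest ⊤}
  B2:   IN={a:5; rest ⊤}   OUT=(all ⊤)
  B3:   IN=(all ⊤)   OUT={b:-4, c:-2; rest ⊤}
  B4:   IN={b:-4, c:-2; rest ⊤}   OUT={b:-4, c:-2; rest ⊤}
  B5:   IN={b:-4, c:-2; rest ⊤}   OUT={b:-4, c:-2, e:-4; rest ⊤}
  B6:   IN=(all ⊤)   OUT=(all ⊤)
  B7:   IN=(all ⊤)   OUT=(all ⊤)
  B8:   IN=(all ⊤)   OUT={e:2; rest ⊤}

Merge at B1: IN[B1] = OUT[B0] = {a: 5, b: ⊤, c: ⊤, d: ⊤, e: ⊤, f: ⊤}
Applying B1's transfer function to that IN value gives OUT[B1] (row B1 above).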